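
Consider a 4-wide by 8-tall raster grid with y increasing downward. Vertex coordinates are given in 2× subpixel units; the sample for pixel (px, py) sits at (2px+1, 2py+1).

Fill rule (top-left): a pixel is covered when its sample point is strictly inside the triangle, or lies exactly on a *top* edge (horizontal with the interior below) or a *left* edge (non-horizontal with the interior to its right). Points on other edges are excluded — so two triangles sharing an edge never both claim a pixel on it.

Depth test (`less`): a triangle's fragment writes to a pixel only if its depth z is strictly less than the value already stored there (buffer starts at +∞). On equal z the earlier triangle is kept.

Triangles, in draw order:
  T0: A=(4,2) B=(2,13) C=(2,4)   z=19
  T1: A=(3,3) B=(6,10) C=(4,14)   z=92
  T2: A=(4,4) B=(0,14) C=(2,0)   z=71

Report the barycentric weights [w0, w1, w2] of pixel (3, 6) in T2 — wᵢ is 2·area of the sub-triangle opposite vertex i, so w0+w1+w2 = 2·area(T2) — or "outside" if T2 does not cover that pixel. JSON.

T0:
  2·area = 18
  edge (4, 2)→(2, 13): d=(-2,11) right/bottom  bias=-1
  edge (2, 13)→(2, 4): d=(0,-9) top-left  bias=+0
  edge (2, 4)→(4, 2): d=(2,-2) top-left  bias=+0
    (2,0)@(5, 1): e=[-9,27,0] → ·  [on edge]
    (1,1)@(3, 3): e=[9,9,0] → █  [on edge]
    (2,1)@(5, 3): e=[-13,27,4] → ·
    (0,2)@(1, 5): e=[27,-9,0] → ·  [on edge]
    (1,2)@(3, 5): e=[5,9,4] → █
    (2,2)@(5, 5): e=[-17,27,8] → ·
    (1,3)@(3, 7): e=[1,9,8] → █
    (2,3)@(5, 7): e=[-21,27,12] → ·
    (1,4)@(3, 9): e=[-3,9,12] → ·
  covered (3 px):
    · · · ·
    · █ · ·
    · █ · ·
    · █ · ·
    · · · ·
    · · · ·
    · · · ·
    · · · ·
T1:
  2·area = 26
  edge (3, 3)→(6, 10): d=(3,7) right/bottom  bias=-1
  edge (6, 10)→(4, 14): d=(-2,4) right/bottom  bias=-1
  edge (4, 14)→(3, 3): d=(-1,-11) top-left  bias=+0
    (1,1)@(3, 3): e=[0,26,0] → ·  [on edge]
    (2,4)@(5, 9): e=[4,6,16] → █
    (3,4)@(7, 9): e=[-10,-2,38] → ·
    (2,5)@(5, 11): e=[10,2,14] → █
    (3,5)@(7, 11): e=[-4,-6,36] → ·
    (2,6)@(5, 13): e=[16,-2,12] → ·
  covered (2 px):
    · · · ·
    · · · ·
    · · · ·
    · · · ·
    · · █ ·
    · · █ ·
    · · · ·
    · · · ·
T2:
  2·area = 36
  edge (4, 4)→(0, 14): d=(-4,10) right/bottom  bias=-1
  edge (0, 14)→(2, 0): d=(2,-14) top-left  bias=+0
  edge (2, 0)→(4, 4): d=(2,4) right/bottom  bias=-1
    (1,1)@(3, 3): e=[14,20,2] → █
    (2,1)@(5, 3): e=[-6,48,-6] → ·
    (1,2)@(3, 5): e=[6,24,6] → █
    (2,2)@(5, 5): e=[-14,52,-2] → ·
    (0,3)@(1, 7): e=[18,0,18] → █  [on edge]
    (1,3)@(3, 7): e=[-2,28,10] → ·
    (0,4)@(1, 9): e=[10,4,22] → █
    (1,4)@(3, 9): e=[-10,32,14] → ·
    (0,5)@(1, 11): e=[2,8,26] → █
    (1,5)@(3, 11): e=[-18,36,18] → ·
    (0,6)@(1, 13): e=[-6,12,30] → ·
  covered (5 px):
    · · · ·
    · █ · ·
    · █ · ·
    █ · · ·
    █ · · ·
    █ · · ·
    · · · ·
    · · · ·

Final: "outside"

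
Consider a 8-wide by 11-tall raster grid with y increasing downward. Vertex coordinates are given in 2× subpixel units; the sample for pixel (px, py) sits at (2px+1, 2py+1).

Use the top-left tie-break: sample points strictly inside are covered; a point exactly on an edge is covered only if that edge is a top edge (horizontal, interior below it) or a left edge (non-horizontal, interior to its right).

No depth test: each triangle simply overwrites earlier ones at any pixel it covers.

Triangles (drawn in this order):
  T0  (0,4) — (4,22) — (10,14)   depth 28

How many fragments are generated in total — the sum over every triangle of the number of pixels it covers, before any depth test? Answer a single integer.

T0:
  2·area = 140  (B↔C swapped to make it positive)
  edge (0, 4)→(10, 14): d=(10,10) right/bottom  bias=-1
  edge (10, 14)→(4, 22): d=(-6,8) right/bottom  bias=-1
  edge (4, 22)→(0, 4): d=(-4,-18) top-left  bias=+0
    (0,2)@(1, 5): e=[0,126,14] → ·  [on edge]
    (0,3)@(1, 7): e=[20,114,6] → #
    (1,3)@(3, 7): e=[0,98,42] → ·  [on edge]
    (0,4)@(1, 9): e=[40,102,-2] → ·
    (1,4)@(3, 9): e=[20,86,34] → #
    (2,4)@(5, 9): e=[0,70,70] → ·  [on edge]
    (1,5)@(3, 11): e=[40,74,26] → #
    (2,5)@(5, 11): e=[20,58,62] → #
    (3,5)@(7, 11): e=[0,42,98] → ·  [on edge]
    (1,6)@(3, 13): e=[60,62,18] → #
    (3,6)@(7, 13): e=[20,30,90] → #
    (4,6)@(9, 13): e=[0,14,126] → ·  [on edge]
    (5,7)@(11, 15): e=[0,-14,154] → ·  [on edge]
    (6,8)@(13, 17): e=[0,-42,182] → ·  [on edge]
    (7,9)@(15, 19): e=[0,-70,210] → ·  [on edge]
  covered (15 px):
    · · · · · · · ·
    · · · · · · · ·
    · · · · · · · ·
    # · · · · · · ·
    · # · · · · · ·
    · # # · · · · ·
    · # # # · · · ·
    · # # # # · · ·
    · # # # · · · ·
    · · # · · · · ·
    · · · · · · · ·

Answer: 15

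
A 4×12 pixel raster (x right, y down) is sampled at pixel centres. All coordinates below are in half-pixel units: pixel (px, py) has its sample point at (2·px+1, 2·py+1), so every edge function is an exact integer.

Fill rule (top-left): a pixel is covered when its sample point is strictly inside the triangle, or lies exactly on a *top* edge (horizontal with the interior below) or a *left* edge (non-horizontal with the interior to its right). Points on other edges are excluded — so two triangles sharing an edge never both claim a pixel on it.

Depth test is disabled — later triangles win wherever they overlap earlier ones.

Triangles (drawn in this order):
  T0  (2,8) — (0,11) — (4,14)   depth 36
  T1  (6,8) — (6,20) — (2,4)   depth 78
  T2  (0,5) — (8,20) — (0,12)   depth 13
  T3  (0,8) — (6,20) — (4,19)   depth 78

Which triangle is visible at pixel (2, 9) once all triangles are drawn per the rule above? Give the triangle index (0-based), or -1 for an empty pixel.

T0:
  2·area = 18  (B↔C swapped to make it positive)
  edge (2, 8)→(4, 14): d=(2,6) right/bottom  bias=-1
  edge (4, 14)→(0, 11): d=(-4,-3) top-left  bias=+0
  edge (0, 11)→(2, 8): d=(2,-3) top-left  bias=+0
    (0,2)@(1, 5): e=[0,27,-9] → .  [on edge]
    (0,5)@(1, 11): e=[12,3,3] → X
    (1,5)@(3, 11): e=[0,9,9] → .  [on edge]
    (0,6)@(1, 13): e=[16,-5,7] → .
    (1,6)@(3, 13): e=[4,1,13] → X
    (2,6)@(5, 13): e=[-8,7,19] → .
    (1,7)@(3, 15): e=[8,-7,17] → .
    (2,8)@(5, 17): e=[0,-9,27] → .  [on edge]
    (3,11)@(7, 23): e=[0,-27,45] → .  [on edge]
  covered (2 px):
    . . . .
    . . . .
    . . . .
    . . . .
    . . . .
    X . . .
    . X . .
    . . . .
    . . . .
    . . . .
    . . . .
    . . . .
T1:
  2·area = 48
  edge (6, 8)→(6, 20): d=(0,12) right/bottom  bias=-1
  edge (6, 20)→(2, 4): d=(-4,-16) top-left  bias=+0
  edge (2, 4)→(6, 8): d=(4,4) right/bottom  bias=-1
    (0,1)@(1, 3): e=[60,-12,0] → .  [on edge]
    (1,2)@(3, 5): e=[36,12,0] → .  [on edge]
    (1,3)@(3, 7): e=[36,4,8] → X
    (2,3)@(5, 7): e=[12,36,0] → .  [on edge]
    (1,4)@(3, 9): e=[36,-4,16] → .
    (2,4)@(5, 9): e=[12,28,8] → X
    (3,4)@(7, 9): e=[-12,60,0] → .  [on edge]
    (2,5)@(5, 11): e=[12,20,16] → X
    (3,5)@(7, 11): e=[-12,52,8] → .
    (2,6)@(5, 13): e=[12,12,24] → X
    (3,6)@(7, 13): e=[-12,44,16] → .
    (2,7)@(5, 15): e=[12,4,32] → X
  covered (5 px):
    . . . .
    . . . .
    . . . .
    . X . .
    . . X .
    . . X .
    . . X .
    . . X .
    . . . .
    . . . .
    . . . .
    . . . .
T2:
  2·area = 56
  edge (0, 5)→(8, 20): d=(8,15) right/bottom  bias=-1
  edge (8, 20)→(0, 12): d=(-8,-8) top-left  bias=+0
  edge (0, 12)→(0, 5): d=(0,-7) top-left  bias=+0
    (0,3)@(1, 7): e=[1,48,7] → X
    (1,3)@(3, 7): e=[-29,64,21] → .
    (0,4)@(1, 9): e=[17,32,7] → X
    (1,4)@(3, 9): e=[-13,48,21] → .
    (0,5)@(1, 11): e=[33,16,7] → X
    (1,5)@(3, 11): e=[3,32,21] → X
    (2,5)@(5, 11): e=[-27,48,35] → .
    (0,6)@(1, 13): e=[49,0,7] → X  [on edge]
    (2,6)@(5, 13): e=[-11,32,35] → .
    (0,7)@(1, 15): e=[65,-16,7] → .
    (1,7)@(3, 15): e=[35,0,21] → X  [on edge]
    (2,7)@(5, 15): e=[5,16,35] → X
    (2,8)@(5, 17): e=[21,0,35] → X  [on edge]
    (3,9)@(7, 19): e=[7,0,49] → X  [on edge]
  covered (10 px):
    . . . .
    . . . .
    . . . .
    X . . .
    X . . .
    X X . .
    X X . .
    . X X .
    . . X .
    . . . X
    . . . .
    . . . .
T3:
  2·area = 18
  edge (0, 8)→(6, 20): d=(6,12) right/bottom  bias=-1
  edge (6, 20)→(4, 19): d=(-2,-1) top-left  bias=+0
  edge (4, 19)→(0, 8): d=(-4,-11) top-left  bias=+0
    (1,7)@(3, 15): e=[6,7,5] → X
    (2,7)@(5, 15): e=[-18,9,27] → .
    (1,8)@(3, 17): e=[18,3,-3] → .
    (2,9)@(5, 19): e=[6,1,11] → X
    (3,9)@(7, 19): e=[-18,3,33] → .
    (2,10)@(5, 21): e=[18,-3,3] → .
  covered (2 px):
    . . . .
    . . . .
    . . . .
    . . . .
    . . . .
    . . . .
    . . . .
    . X . .
    . . . .
    . . X .
    . . . .
    . . . .

Z-buffer (winner per pixel, '.' = empty):
  . . . .
  . . . .
  . . . .
  2 1 . .
  2 . 1 .
  2 2 1 .
  2 2 1 .
  . 3 2 .
  . . 2 .
  . . 3 2
  . . . .
  . . . .

Result: 3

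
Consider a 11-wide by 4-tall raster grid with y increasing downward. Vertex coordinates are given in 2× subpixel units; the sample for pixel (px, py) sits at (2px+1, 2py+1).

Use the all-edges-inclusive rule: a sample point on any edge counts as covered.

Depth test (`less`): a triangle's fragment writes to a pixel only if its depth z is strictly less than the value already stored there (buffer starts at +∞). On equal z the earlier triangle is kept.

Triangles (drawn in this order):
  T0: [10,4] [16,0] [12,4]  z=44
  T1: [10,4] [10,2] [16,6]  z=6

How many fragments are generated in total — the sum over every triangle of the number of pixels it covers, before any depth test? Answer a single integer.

T0:
  2·area = 8
  edge (10, 4)→(16, 0): d=(6,-4) inclusive
  edge (16, 0)→(12, 4): d=(-4,4) inclusive
  edge (12, 4)→(10, 4): d=(-2,0) inclusive
    (7,0)@(15, 1): e=[2,0,6] → █  [on edge]
    (8,0)@(17, 1): e=[10,-8,6] → ·
    (6,1)@(13, 3): e=[6,0,2] → █  [on edge]
    (7,1)@(15, 3): e=[14,-8,2] → ·
    (5,2)@(11, 5): e=[10,0,-2] → ·  [on edge]
    (6,2)@(13, 5): e=[18,-8,-2] → ·
    (4,3)@(9, 7): e=[14,0,-6] → ·  [on edge]
  covered (2 px):
    · · · · · · · █ · · ·
    · · · · · · █ · · · ·
    · · · · · · · · · · ·
    · · · · · · · · · · ·
T1:
  2·area = 12
  edge (10, 4)→(10, 2): d=(0,-2) inclusive
  edge (10, 2)→(16, 6): d=(6,4) inclusive
  edge (16, 6)→(10, 4): d=(-6,-2) inclusive
    (0,0)@(1, 1): e=[-18,30,0] → ·  [on edge]
    (3,1)@(7, 3): e=[-6,18,0] → ·  [on edge]
    (5,1)@(11, 3): e=[2,2,8] → █
    (6,1)@(13, 3): e=[6,-6,12] → ·
    (5,2)@(11, 5): e=[2,14,-4] → ·
    (6,2)@(13, 5): e=[6,6,0] → █  [on edge]
    (7,2)@(15, 5): e=[10,-2,4] → ·
    (6,3)@(13, 7): e=[6,18,-12] → ·
    (9,3)@(19, 7): e=[18,-6,0] → ·  [on edge]
  covered (2 px):
    · · · · · · · · · · ·
    · · · · · █ · · · · ·
    · · · · · · █ · · · ·
    · · · · · · · · · · ·

Result: 4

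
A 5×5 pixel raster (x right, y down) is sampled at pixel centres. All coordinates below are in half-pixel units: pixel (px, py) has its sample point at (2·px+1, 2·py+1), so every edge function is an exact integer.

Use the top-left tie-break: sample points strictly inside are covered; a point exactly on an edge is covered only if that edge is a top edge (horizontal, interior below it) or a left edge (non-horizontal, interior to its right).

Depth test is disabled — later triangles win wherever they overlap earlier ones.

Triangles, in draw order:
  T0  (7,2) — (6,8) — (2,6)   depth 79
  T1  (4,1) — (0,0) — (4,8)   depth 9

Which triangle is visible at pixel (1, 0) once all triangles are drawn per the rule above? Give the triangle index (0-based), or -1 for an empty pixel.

T0:
  2·area = 26
  edge (7, 2)→(6, 8): d=(-1,6) right/bottom  bias=-1
  edge (6, 8)→(2, 6): d=(-4,-2) top-left  bias=+0
  edge (2, 6)→(7, 2): d=(5,-4) top-left  bias=+0
    (2,2)@(5, 5): e=[9,10,7] → █
    (3,2)@(7, 5): e=[-3,14,15] → ·
    (2,3)@(5, 7): e=[7,2,17] → █
    (3,3)@(7, 7): e=[-5,6,25] → ·
    (2,4)@(5, 9): e=[5,-6,27] → ·
  covered (2 px):
    · · · · ·
    · · · · ·
    · · █ · ·
    · · █ · ·
    · · · · ·
T1:
  2·area = 28  (B↔C swapped to make it positive)
  edge (4, 1)→(4, 8): d=(0,7) right/bottom  bias=-1
  edge (4, 8)→(0, 0): d=(-4,-8) top-left  bias=+0
  edge (0, 0)→(4, 1): d=(4,1) right/bottom  bias=-1
    (0,0)@(1, 1): e=[21,4,3] → █
    (1,0)@(3, 1): e=[7,20,1] → █
    (2,0)@(5, 1): e=[-7,36,-1] → ·
    (0,1)@(1, 3): e=[21,-4,11] → ·
    (1,1)@(3, 3): e=[7,12,9] → █
    (2,1)@(5, 3): e=[-7,28,7] → ·
    (1,2)@(3, 5): e=[7,4,17] → █
    (2,2)@(5, 5): e=[-7,20,15] → ·
    (1,3)@(3, 7): e=[7,-4,25] → ·
  covered (4 px):
    █ █ · · ·
    · █ · · ·
    · █ · · ·
    · · · · ·
    · · · · ·

Z-buffer (winner per pixel, '.' = empty):
  1 1 . . .
  . 1 . . .
  . 1 0 . .
  . . 0 . .
  . . . . .

Result: 1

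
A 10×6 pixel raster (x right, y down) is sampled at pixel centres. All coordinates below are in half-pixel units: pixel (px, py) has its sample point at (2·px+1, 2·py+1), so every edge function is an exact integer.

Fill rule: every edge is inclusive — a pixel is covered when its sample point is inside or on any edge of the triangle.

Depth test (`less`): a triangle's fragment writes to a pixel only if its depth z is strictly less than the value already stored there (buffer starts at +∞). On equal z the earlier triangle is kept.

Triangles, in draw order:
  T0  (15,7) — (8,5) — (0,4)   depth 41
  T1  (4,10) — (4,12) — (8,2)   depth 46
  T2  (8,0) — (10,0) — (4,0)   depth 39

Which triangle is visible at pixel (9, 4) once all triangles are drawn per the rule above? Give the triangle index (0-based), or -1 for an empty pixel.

T0:
  2·area = 9  (B↔C swapped to make it positive)
  edge (15, 7)→(0, 4): d=(-15,-3) inclusive
  edge (0, 4)→(8, 5): d=(8,1) inclusive
  edge (8, 5)→(15, 7): d=(7,2) inclusive
    (0,1)@(1, 3): e=[18,-9,0] → .  [on edge]
    (2,2)@(5, 5): e=[0,3,6] → X  [on edge]
    (3,2)@(7, 5): e=[6,1,2] → X
    (4,2)@(9, 5): e=[12,-1,-2] → .
    (2,3)@(5, 7): e=[-30,19,20] → .
    (3,3)@(7, 7): e=[-24,17,16] → .
    (7,3)@(15, 7): e=[0,9,0] → X  [on edge]
    (8,3)@(17, 7): e=[6,7,-4] → .
    (7,4)@(15, 9): e=[-30,25,14] → .
  covered (3 px):
    . . . . . . . . . .
    . . . . . . . . . .
    . . X X . . . . . .
    . . . . . . . X . .
    . . . . . . . . . .
    . . . . . . . . . .
T1:
  2·area = 8  (B↔C swapped to make it positive)
  edge (4, 10)→(8, 2): d=(4,-8) inclusive
  edge (8, 2)→(4, 12): d=(-4,10) inclusive
  edge (4, 12)→(4, 10): d=(0,-2) inclusive
    (2,4)@(5, 9): e=[4,2,2] → X
    (3,4)@(7, 9): e=[20,-18,6] → .
    (2,5)@(5, 11): e=[12,-6,2] → .
  covered (1 px):
    . . . . . . . . . .
    . . . . . . . . . .
    . . . . . . . . . .
    . . . . . . . . . .
    . . X . . . . . . .
    . . . . . . . . . .
T2:
  degenerate (2·area = 0) — covers nothing

Z-buffer (winner per pixel, '.' = empty):
  . . . . . . . . . .
  . . . . . . . . . .
  . . 0 0 . . . . . .
  . . . . . . . 0 . .
  . . 1 . . . . . . .
  . . . . . . . . . .

Final: -1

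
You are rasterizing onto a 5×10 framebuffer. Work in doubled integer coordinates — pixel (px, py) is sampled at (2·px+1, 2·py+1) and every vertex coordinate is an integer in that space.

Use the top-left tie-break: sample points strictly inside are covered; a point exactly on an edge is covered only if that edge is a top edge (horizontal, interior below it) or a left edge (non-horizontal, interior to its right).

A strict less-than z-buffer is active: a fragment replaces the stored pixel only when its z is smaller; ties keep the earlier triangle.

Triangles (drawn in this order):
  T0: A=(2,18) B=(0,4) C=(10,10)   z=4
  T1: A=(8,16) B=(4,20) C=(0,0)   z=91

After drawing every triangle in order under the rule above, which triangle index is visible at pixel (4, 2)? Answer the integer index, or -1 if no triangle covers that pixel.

T0:
  2·area = 128
  edge (2, 18)→(0, 4): d=(-2,-14) top-left  bias=+0
  edge (0, 4)→(10, 10): d=(10,6) right/bottom  bias=-1
  edge (10, 10)→(2, 18): d=(-8,8) right/bottom  bias=-1
    (0,2)@(1, 5): e=[12,4,112] → X
    (1,2)@(3, 5): e=[40,-8,96] → .
    (0,3)@(1, 7): e=[8,24,96] → X
    (1,3)@(3, 7): e=[36,12,80] → X
    (2,3)@(5, 7): e=[64,0,64] → .  [on edge]
    (0,4)@(1, 9): e=[4,44,80] → X
    (2,4)@(5, 9): e=[60,20,48] → X
    (3,4)@(7, 9): e=[88,8,32] → X
    (4,4)@(9, 9): e=[116,-4,16] → .
    (0,5)@(1, 11): e=[0,64,64] → X  [on edge]
    (4,5)@(9, 11): e=[112,16,0] → .  [on edge]
    (0,6)@(1, 13): e=[-4,84,48] → .
    (3,6)@(7, 13): e=[80,48,0] → .  [on edge]
    (2,7)@(5, 15): e=[48,80,0] → .  [on edge]
    (1,8)@(3, 17): e=[16,112,0] → .  [on edge]
    (0,9)@(1, 19): e=[-16,144,0] → .  [on edge]
  covered (14 px):
    . . . . .
    . . . . .
    X . . . .
    X X . . .
    X X X X .
    X X X X .
    . X X . .
    . X . . .
    . . . . .
    . . . . .
T1:
  2·area = 96
  edge (8, 16)→(4, 20): d=(-4,4) right/bottom  bias=-1
  edge (4, 20)→(0, 0): d=(-4,-20) top-left  bias=+0
  edge (0, 0)→(8, 16): d=(8,16) right/bottom  bias=-1
    (0,1)@(1, 3): e=[80,8,8] → X
    (1,1)@(3, 3): e=[72,48,-24] → .
    (0,2)@(1, 5): e=[72,0,24] → X  [on edge]
    (1,2)@(3, 5): e=[64,40,-8] → .
    (0,3)@(1, 7): e=[64,-8,40] → .
    (1,3)@(3, 7): e=[56,32,8] → X
    (2,3)@(5, 7): e=[48,72,-24] → .
    (1,4)@(3, 9): e=[48,24,24] → X
    (2,4)@(5, 9): e=[40,64,-8] → .
    (1,5)@(3, 11): e=[40,16,40] → X
    (2,5)@(5, 11): e=[32,56,8] → X
    (3,5)@(7, 11): e=[24,96,-24] → .
    (1,7)@(3, 15): e=[24,0,72] → X  [on edge]
    (4,7)@(9, 15): e=[0,120,-24] → .  [on edge]
    (3,8)@(7, 17): e=[0,72,24] → .  [on edge]
    (2,9)@(5, 19): e=[0,24,72] → .  [on edge]
  covered (12 px):
    . . . . .
    X . . . .
    X . . . .
    . X . . .
    . X . . .
    . X X . .
    . X X . .
    . X X X .
    . . X . .
    . . . . .

Z-buffer (winner per pixel, '.' = empty):
  . . . . .
  1 . . . .
  0 . . . .
  0 0 . . .
  0 0 0 0 .
  0 0 0 0 .
  . 0 0 . .
  . 0 1 1 .
  . . 1 . .
  . . . . .

Answer: -1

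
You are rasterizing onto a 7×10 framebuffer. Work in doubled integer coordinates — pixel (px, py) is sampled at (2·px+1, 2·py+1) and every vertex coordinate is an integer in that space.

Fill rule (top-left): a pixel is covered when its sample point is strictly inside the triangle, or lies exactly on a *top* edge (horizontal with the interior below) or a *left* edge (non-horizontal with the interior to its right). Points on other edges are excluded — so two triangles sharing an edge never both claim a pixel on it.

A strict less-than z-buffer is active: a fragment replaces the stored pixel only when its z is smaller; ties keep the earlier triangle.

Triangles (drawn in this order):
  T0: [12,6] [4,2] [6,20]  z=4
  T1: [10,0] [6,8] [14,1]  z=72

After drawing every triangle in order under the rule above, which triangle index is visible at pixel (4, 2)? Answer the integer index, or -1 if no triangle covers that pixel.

T0:
  2·area = 136  (B↔C swapped to make it positive)
  edge (12, 6)→(6, 20): d=(-6,14) right/bottom  bias=-1
  edge (6, 20)→(4, 2): d=(-2,-18) top-left  bias=+0
  edge (4, 2)→(12, 6): d=(8,4) right/bottom  bias=-1
    (2,1)@(5, 3): e=[116,16,4] → █
    (3,1)@(7, 3): e=[88,52,-4] → ·
    (2,2)@(5, 5): e=[104,12,20] → █
    (3,2)@(7, 5): e=[76,48,12] → █
    (4,2)@(9, 5): e=[48,84,4] → █
    (5,2)@(11, 5): e=[20,120,-4] → ·
    (2,3)@(5, 7): e=[92,8,36] → █
    (5,3)@(11, 7): e=[8,116,12] → █
    (6,3)@(13, 7): e=[-20,152,4] → ·
    (2,4)@(5, 9): e=[80,4,52] → █
    (5,4)@(11, 9): e=[-4,112,28] → ·
    (2,5)@(5, 11): e=[68,0,68] → █  [on edge]
    (4,6)@(9, 13): e=[0,68,68] → ·  [on edge]
  covered (17 px):
    · · · · · · ·
    · · █ · · · ·
    · · █ █ █ · ·
    · · █ █ █ █ ·
    · · █ █ █ · ·
    · · █ █ █ · ·
    · · · █ · · ·
    · · · █ · · ·
    · · · █ · · ·
    · · · · · · ·
T1:
  2·area = 36  (B↔C swapped to make it positive)
  edge (10, 0)→(14, 1): d=(4,1) right/bottom  bias=-1
  edge (14, 1)→(6, 8): d=(-8,7) right/bottom  bias=-1
  edge (6, 8)→(10, 0): d=(4,-8) top-left  bias=+0
    (5,0)@(11, 1): e=[3,21,12] → █
    (6,0)@(13, 1): e=[1,7,28] → █
    (4,1)@(9, 3): e=[13,19,4] → █
    (6,1)@(13, 3): e=[9,-9,36] → ·
    (4,2)@(9, 5): e=[21,3,12] → █
    (5,2)@(11, 5): e=[19,-11,28] → ·
    (3,3)@(7, 7): e=[31,1,4] → █
    (4,3)@(9, 7): e=[29,-13,20] → ·
    (3,4)@(7, 9): e=[39,-15,12] → ·
  covered (6 px):
    · · · · · █ █
    · · · · █ █ ·
    · · · · █ · ·
    · · · █ · · ·
    · · · · · · ·
    · · · · · · ·
    · · · · · · ·
    · · · · · · ·
    · · · · · · ·
    · · · · · · ·

Z-buffer (winner per pixel, '.' = empty):
  . . . . . 1 1
  . . 0 . 1 1 .
  . . 0 0 0 . .
  . . 0 0 0 0 .
  . . 0 0 0 . .
  . . 0 0 0 . .
  . . . 0 . . .
  . . . 0 . . .
  . . . 0 . . .
  . . . . . . .

Answer: 0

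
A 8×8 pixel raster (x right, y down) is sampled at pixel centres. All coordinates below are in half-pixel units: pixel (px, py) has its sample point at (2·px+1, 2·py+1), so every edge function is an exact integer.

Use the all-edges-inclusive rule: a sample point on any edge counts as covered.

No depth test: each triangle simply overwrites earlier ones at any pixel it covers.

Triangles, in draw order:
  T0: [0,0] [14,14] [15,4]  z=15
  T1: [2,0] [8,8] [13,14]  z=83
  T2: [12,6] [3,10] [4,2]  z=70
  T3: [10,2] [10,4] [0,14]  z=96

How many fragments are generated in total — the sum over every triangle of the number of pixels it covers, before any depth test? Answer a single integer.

T0:
  2·area = 154  (B↔C swapped to make it positive)
  edge (0, 0)→(15, 4): d=(15,4) inclusive
  edge (15, 4)→(14, 14): d=(-1,10) inclusive
  edge (14, 14)→(0, 0): d=(-14,-14) inclusive
    (0,0)@(1, 1): e=[11,143,0] → █  [on edge]
    (1,0)@(3, 1): e=[3,123,28] → █
    (2,0)@(5, 1): e=[-5,103,56] → ·
    (0,1)@(1, 3): e=[41,141,-28] → ·
    (1,1)@(3, 3): e=[33,121,0] → █  [on edge]
    (2,1)@(5, 3): e=[25,101,28] → █
    (3,1)@(7, 3): e=[17,81,56] → █
    (4,1)@(9, 3): e=[9,61,84] → █
    (5,1)@(11, 3): e=[1,41,112] → █
    (6,1)@(13, 3): e=[-7,21,140] → ·
    (1,2)@(3, 5): e=[63,119,-28] → ·
    (2,2)@(5, 5): e=[55,99,0] → █  [on edge]
    (3,3)@(7, 7): e=[77,77,0] → █  [on edge]
    (4,4)@(9, 9): e=[99,55,0] → █  [on edge]
    (5,5)@(11, 11): e=[121,33,0] → █  [on edge]
    (6,6)@(13, 13): e=[143,11,0] → █  [on edge]
    (7,7)@(15, 15): e=[165,-11,0] → ·  [on edge]
  covered (22 px):
    █ █ · · · · · ·
    · █ █ █ █ █ · ·
    · · █ █ █ █ █ ·
    · · · █ █ █ █ ·
    · · · · █ █ █ ·
    · · · · · █ █ ·
    · · · · · · █ ·
    · · · · · · · ·
T1:
  2·area = 4  (B↔C swapped to make it positive)
  edge (2, 0)→(13, 14): d=(11,14) inclusive
  edge (13, 14)→(8, 8): d=(-5,-6) inclusive
  edge (8, 8)→(2, 0): d=(-6,-8) inclusive
    (4,4)@(9, 9): e=[1,1,2] → █
    (5,4)@(11, 9): e=[-27,13,18] → ·
    (4,5)@(9, 11): e=[23,-9,-10] → ·
  covered (1 px):
    · · · · · · · ·
    · · · · · · · ·
    · · · · · · · ·
    · · · · · · · ·
    · · · · █ · · ·
    · · · · · · · ·
    · · · · · · · ·
    · · · · · · · ·
T2:
  2·area = 68
  edge (12, 6)→(3, 10): d=(-9,4) inclusive
  edge (3, 10)→(4, 2): d=(1,-8) inclusive
  edge (4, 2)→(12, 6): d=(8,4) inclusive
    (2,1)@(5, 3): e=[55,9,4] → █
    (3,1)@(7, 3): e=[47,25,-4] → ·
    (2,2)@(5, 5): e=[37,11,20] → █
    (3,2)@(7, 5): e=[29,27,12] → █
    (4,2)@(9, 5): e=[21,43,4] → █
    (5,2)@(11, 5): e=[13,59,-4] → ·
    (2,3)@(5, 7): e=[19,13,36] → █
    (5,3)@(11, 7): e=[-5,61,12] → ·
    (2,4)@(5, 9): e=[1,15,52] → █
    (3,4)@(7, 9): e=[-7,31,44] → ·
    (4,4)@(9, 9): e=[-15,47,36] → ·
    (2,5)@(5, 11): e=[-17,17,68] → ·
  covered (8 px):
    · · · · · · · ·
    · · █ · · · · ·
    · · █ █ █ · · ·
    · · █ █ █ · · ·
    · · █ · · · · ·
    · · · · · · · ·
    · · · · · · · ·
    · · · · · · · ·
T3:
  2·area = 20
  edge (10, 2)→(10, 4): d=(0,2) inclusive
  edge (10, 4)→(0, 14): d=(-10,10) inclusive
  edge (0, 14)→(10, 2): d=(10,-12) inclusive
    (6,0)@(13, 1): e=[-6,0,26] → ·  [on edge]
    (5,1)@(11, 3): e=[-2,0,22] → ·  [on edge]
    (4,2)@(9, 5): e=[2,0,18] → █  [on edge]
    (5,2)@(11, 5): e=[-2,-20,42] → ·
    (3,3)@(7, 7): e=[6,0,14] → █  [on edge]
    (4,3)@(9, 7): e=[2,-20,38] → ·
    (2,4)@(5, 9): e=[10,0,10] → █  [on edge]
    (3,4)@(7, 9): e=[6,-20,34] → ·
    (1,5)@(3, 11): e=[14,0,6] → █  [on edge]
    (2,5)@(5, 11): e=[10,-20,30] → ·
    (0,6)@(1, 13): e=[18,0,2] → █  [on edge]
    (1,6)@(3, 13): e=[14,-20,26] → ·
  covered (5 px):
    · · · · · · · ·
    · · · · · · · ·
    · · · · █ · · ·
    · · · █ · · · ·
    · · █ · · · · ·
    · █ · · · · · ·
    █ · · · · · · ·
    · · · · · · · ·

Result: 36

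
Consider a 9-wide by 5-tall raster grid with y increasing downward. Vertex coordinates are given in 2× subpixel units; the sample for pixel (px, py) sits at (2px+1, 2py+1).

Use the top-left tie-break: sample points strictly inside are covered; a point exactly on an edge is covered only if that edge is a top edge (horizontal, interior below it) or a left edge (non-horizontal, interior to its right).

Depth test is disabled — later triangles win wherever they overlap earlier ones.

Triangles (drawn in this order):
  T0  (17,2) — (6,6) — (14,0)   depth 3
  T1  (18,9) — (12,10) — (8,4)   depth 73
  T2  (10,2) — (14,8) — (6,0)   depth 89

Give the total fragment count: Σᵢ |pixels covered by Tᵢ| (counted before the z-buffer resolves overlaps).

T0:
  2·area = 34
  edge (17, 2)→(6, 6): d=(-11,4) right/bottom  bias=-1
  edge (6, 6)→(14, 0): d=(8,-6) top-left  bias=+0
  edge (14, 0)→(17, 2): d=(3,2) right/bottom  bias=-1
    (6,0)@(13, 1): e=[27,2,5] → #
    (7,0)@(15, 1): e=[19,14,1] → #
    (8,0)@(17, 1): e=[11,26,-3] → ·
    (5,1)@(11, 3): e=[13,6,15] → #
    (7,1)@(15, 3): e=[-3,30,7] → ·
    (5,2)@(11, 5): e=[-9,22,21] → ·
    (6,2)@(13, 5): e=[-17,34,17] → ·
  covered (4 px):
    · · · · · · # # ·
    · · · · · # # · ·
    · · · · · · · · ·
    · · · · · · · · ·
    · · · · · · · · ·
T1:
  2·area = 40
  edge (18, 9)→(12, 10): d=(-6,1) right/bottom  bias=-1
  edge (12, 10)→(8, 4): d=(-4,-6) top-left  bias=+0
  edge (8, 4)→(18, 9): d=(10,5) right/bottom  bias=-1
    (4,2)@(9, 5): e=[33,2,5] → #
    (5,2)@(11, 5): e=[31,14,-5] → ·
    (4,3)@(9, 7): e=[21,-6,25] → ·
    (5,3)@(11, 7): e=[19,6,15] → #
    (6,3)@(13, 7): e=[17,18,5] → #
    (7,3)@(15, 7): e=[15,30,-5] → ·
    (5,4)@(11, 9): e=[7,-2,35] → ·
    (6,4)@(13, 9): e=[5,10,25] → #
    (7,4)@(15, 9): e=[3,22,15] → #
    (8,4)@(17, 9): e=[1,34,5] → #
  covered (6 px):
    · · · · · · · · ·
    · · · · · · · · ·
    · · · · # · · · ·
    · · · · · # # · ·
    · · · · · · # # #
T2:
  2·area = 16
  edge (10, 2)→(14, 8): d=(4,6) right/bottom  bias=-1
  edge (14, 8)→(6, 0): d=(-8,-8) top-left  bias=+0
  edge (6, 0)→(10, 2): d=(4,2) right/bottom  bias=-1
    (3,0)@(7, 1): e=[14,0,2] → #  [on edge]
    (4,0)@(9, 1): e=[2,16,-2] → ·
    (3,1)@(7, 3): e=[22,-16,10] → ·
    (4,1)@(9, 3): e=[10,0,6] → #  [on edge]
    (5,1)@(11, 3): e=[-2,16,2] → ·
    (4,2)@(9, 5): e=[18,-16,14] → ·
    (5,2)@(11, 5): e=[6,0,10] → #  [on edge]
    (6,2)@(13, 5): e=[-6,16,6] → ·
    (5,3)@(11, 7): e=[14,-16,18] → ·
    (6,3)@(13, 7): e=[2,0,14] → #  [on edge]
    (7,3)@(15, 7): e=[-10,16,10] → ·
    (6,4)@(13, 9): e=[10,-16,22] → ·
    (7,4)@(15, 9): e=[-2,0,18] → ·  [on edge]
  covered (4 px):
    · · · # · · · · ·
    · · · · # · · · ·
    · · · · · # · · ·
    · · · · · · # · ·
    · · · · · · · · ·

Result: 14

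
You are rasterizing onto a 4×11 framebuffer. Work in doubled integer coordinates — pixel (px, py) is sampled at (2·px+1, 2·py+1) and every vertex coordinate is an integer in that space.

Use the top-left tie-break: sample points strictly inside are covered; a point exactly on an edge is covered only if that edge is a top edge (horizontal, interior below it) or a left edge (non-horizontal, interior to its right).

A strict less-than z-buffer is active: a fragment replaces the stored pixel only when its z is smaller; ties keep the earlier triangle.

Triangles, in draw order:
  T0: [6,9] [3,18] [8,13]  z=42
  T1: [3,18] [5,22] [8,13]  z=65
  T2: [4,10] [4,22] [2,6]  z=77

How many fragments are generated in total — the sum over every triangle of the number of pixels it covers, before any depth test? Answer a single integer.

T0:
  2·area = 30  (B↔C swapped to make it positive)
  edge (6, 9)→(8, 13): d=(2,4) right/bottom  bias=-1
  edge (8, 13)→(3, 18): d=(-5,5) right/bottom  bias=-1
  edge (3, 18)→(6, 9): d=(3,-9) top-left  bias=+0
    (1,1)@(3, 3): e=[0,75,-45] → ·  [on edge]
    (2,3)@(5, 7): e=[0,45,-15] → ·  [on edge]
    (3,5)@(7, 11): e=[0,15,15] → ·  [on edge]
    (2,6)@(5, 13): e=[12,15,3] → █
    (3,6)@(7, 13): e=[4,5,21] → █
    (2,7)@(5, 15): e=[16,5,9] → █
    (3,7)@(7, 15): e=[8,-5,27] → ·
    (2,8)@(5, 17): e=[20,-5,15] → ·
  covered (3 px):
    · · · ·
    · · · ·
    · · · ·
    · · · ·
    · · · ·
    · · · ·
    · · █ █
    · · █ ·
    · · · ·
    · · · ·
    · · · ·
T1:
  2·area = 30  (B↔C swapped to make it positive)
  edge (3, 18)→(8, 13): d=(5,-5) top-left  bias=+0
  edge (8, 13)→(5, 22): d=(-3,9) right/bottom  bias=-1
  edge (5, 22)→(3, 18): d=(-2,-4) top-left  bias=+0
    (3,7)@(7, 15): e=[5,3,22] → █
    (2,8)@(5, 17): e=[5,15,10] → █
    (3,8)@(7, 17): e=[15,-3,18] → ·
    (2,9)@(5, 19): e=[15,9,6] → █
    (3,9)@(7, 19): e=[25,-9,14] → ·
    (2,10)@(5, 21): e=[25,3,2] → █
    (3,10)@(7, 21): e=[35,-15,10] → ·
  covered (4 px):
    · · · ·
    · · · ·
    · · · ·
    · · · ·
    · · · ·
    · · · ·
    · · · ·
    · · · █
    · · █ ·
    · · █ ·
    · · █ ·
T2:
  2·area = 24
  edge (4, 10)→(4, 22): d=(0,12) right/bottom  bias=-1
  edge (4, 22)→(2, 6): d=(-2,-16) top-left  bias=+0
  edge (2, 6)→(4, 10): d=(2,4) right/bottom  bias=-1
    (1,4)@(3, 9): e=[12,10,2] → █
    (2,4)@(5, 9): e=[-12,42,-6] → ·
    (1,5)@(3, 11): e=[12,6,6] → █
    (2,5)@(5, 11): e=[-12,38,-2] → ·
    (1,6)@(3, 13): e=[12,2,10] → █
    (2,6)@(5, 13): e=[-12,34,2] → ·
    (1,7)@(3, 15): e=[12,-2,14] → ·
  covered (3 px):
    · · · ·
    · · · ·
    · · · ·
    · · · ·
    · █ · ·
    · █ · ·
    · █ · ·
    · · · ·
    · · · ·
    · · · ·
    · · · ·

Final: 10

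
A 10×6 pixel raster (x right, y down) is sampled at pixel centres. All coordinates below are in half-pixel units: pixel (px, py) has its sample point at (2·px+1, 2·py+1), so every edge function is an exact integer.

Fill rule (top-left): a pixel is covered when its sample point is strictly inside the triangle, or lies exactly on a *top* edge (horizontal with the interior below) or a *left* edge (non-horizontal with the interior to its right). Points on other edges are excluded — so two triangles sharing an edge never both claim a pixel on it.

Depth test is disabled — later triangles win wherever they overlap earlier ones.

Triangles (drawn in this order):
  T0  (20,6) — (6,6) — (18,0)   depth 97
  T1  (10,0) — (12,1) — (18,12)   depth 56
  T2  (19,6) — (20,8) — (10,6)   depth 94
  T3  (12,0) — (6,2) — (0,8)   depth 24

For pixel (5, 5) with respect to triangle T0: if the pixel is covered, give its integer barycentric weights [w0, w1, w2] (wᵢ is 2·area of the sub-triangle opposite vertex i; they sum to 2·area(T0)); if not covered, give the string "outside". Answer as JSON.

T0:
  2·area = 84
  edge (20, 6)→(6, 6): d=(-14,0) right/bottom  bias=-1
  edge (6, 6)→(18, 0): d=(12,-6) top-left  bias=+0
  edge (18, 0)→(20, 6): d=(2,6) right/bottom  bias=-1
    (8,0)@(17, 1): e=[70,6,8] → #
    (9,0)@(19, 1): e=[70,18,-4] → ·
    (6,1)@(13, 3): e=[42,6,36] → #
    (7,1)@(15, 3): e=[42,18,24] → #
    (9,1)@(19, 3): e=[42,42,0] → ·  [on edge]
    (4,2)@(9, 5): e=[14,6,64] → #
    (5,2)@(11, 5): e=[14,18,52] → #
    (9,2)@(19, 5): e=[14,66,4] → #
    (4,3)@(9, 7): e=[-14,30,68] → ·
    (5,3)@(11, 7): e=[-14,42,56] → ·
    (6,3)@(13, 7): e=[-14,54,44] → ·
    (7,3)@(15, 7): e=[-14,66,32] → ·
  covered (10 px):
    · · · · · · · · # ·
    · · · · · · # # # ·
    · · · · # # # # # #
    · · · · · · · · · ·
    · · · · · · · · · ·
    · · · · · · · · · ·
T1:
  2·area = 16
  edge (10, 0)→(12, 1): d=(2,1) right/bottom  bias=-1
  edge (12, 1)→(18, 12): d=(6,11) right/bottom  bias=-1
  edge (18, 12)→(10, 0): d=(-8,-12) top-left  bias=+0
    (5,0)@(11, 1): e=[1,11,4] → #
    (6,0)@(13, 1): e=[-1,-11,28] → ·
    (5,1)@(11, 3): e=[5,23,-12] → ·
    (6,1)@(13, 3): e=[3,1,12] → #
    (7,1)@(15, 3): e=[1,-21,36] → ·
    (6,2)@(13, 5): e=[7,13,-4] → ·
    (7,3)@(15, 7): e=[9,3,4] → #
    (8,3)@(17, 7): e=[7,-19,28] → ·
    (7,4)@(15, 9): e=[13,15,-12] → ·
  covered (3 px):
    · · · · · # · · · ·
    · · · · · · # · · ·
    · · · · · · · · · ·
    · · · · · · · # · ·
    · · · · · · · · · ·
    · · · · · · · · · ·
T2:
  2·area = 18
  edge (19, 6)→(20, 8): d=(1,2) right/bottom  bias=-1
  edge (20, 8)→(10, 6): d=(-10,-2) top-left  bias=+0
  edge (10, 6)→(19, 6): d=(9,0) top-left  bias=+0
    (2,2)@(5, 5): e=[27,0,-9] → ·  [on edge]
    (7,3)@(15, 7): e=[9,0,9] → #  [on edge]
    (8,3)@(17, 7): e=[5,4,9] → #
    (9,3)@(19, 7): e=[1,8,9] → #
    (7,4)@(15, 9): e=[11,-20,27] → ·
    (8,4)@(17, 9): e=[7,-16,27] → ·
    (9,4)@(19, 9): e=[3,-12,27] → ·
  covered (3 px):
    · · · · · · · · · ·
    · · · · · · · · · ·
    · · · · · · · · · ·
    · · · · · · · # # #
    · · · · · · · · · ·
    · · · · · · · · · ·
T3:
  2·area = 24  (B↔C swapped to make it positive)
  edge (12, 0)→(0, 8): d=(-12,8) right/bottom  bias=-1
  edge (0, 8)→(6, 2): d=(6,-6) top-left  bias=+0
  edge (6, 2)→(12, 0): d=(6,-2) top-left  bias=+0
    (3,0)@(7, 1): e=[28,0,-4] → ·  [on edge]
    (4,0)@(9, 1): e=[12,12,0] → #  [on edge]
    (5,0)@(11, 1): e=[-4,24,4] → ·
    (1,1)@(3, 3): e=[36,-12,0] → ·  [on edge]
    (2,1)@(5, 3): e=[20,0,4] → #  [on edge]
    (3,1)@(7, 3): e=[4,12,8] → #
    (4,1)@(9, 3): e=[-12,24,12] → ·
    (1,2)@(3, 5): e=[12,0,12] → #  [on edge]
    (2,2)@(5, 5): e=[-4,12,16] → ·
    (3,2)@(7, 5): e=[-20,24,20] → ·
    (0,3)@(1, 7): e=[4,0,20] → #  [on edge]
    (1,3)@(3, 7): e=[-12,12,24] → ·
  covered (5 px):
    · · · · # · · · · ·
    · · # # · · · · · ·
    · # · · · · · · · ·
    # · · · · · · · · ·
    · · · · · · · · · ·
    · · · · · · · · · ·

Final: "outside"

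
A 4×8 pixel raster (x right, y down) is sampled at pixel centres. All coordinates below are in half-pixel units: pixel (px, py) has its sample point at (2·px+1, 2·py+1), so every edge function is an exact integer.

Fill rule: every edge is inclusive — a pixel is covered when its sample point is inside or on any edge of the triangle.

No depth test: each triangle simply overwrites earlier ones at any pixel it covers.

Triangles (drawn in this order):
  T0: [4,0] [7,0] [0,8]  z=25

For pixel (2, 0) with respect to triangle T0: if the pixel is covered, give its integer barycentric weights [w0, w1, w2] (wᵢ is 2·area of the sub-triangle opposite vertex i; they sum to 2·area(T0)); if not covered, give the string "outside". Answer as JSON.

T0:
  2·area = 24
  edge (4, 0)→(7, 0): d=(3,0) inclusive
  edge (7, 0)→(0, 8): d=(-7,8) inclusive
  edge (0, 8)→(4, 0): d=(4,-8) inclusive
    (2,0)@(5, 1): e=[3,9,12] → █
    (3,0)@(7, 1): e=[3,-7,28] → ·
    (1,1)@(3, 3): e=[9,11,4] → █
    (2,1)@(5, 3): e=[9,-5,20] → ·
    (1,2)@(3, 5): e=[15,-3,12] → ·
  covered (2 px):
    · · █ ·
    · █ · ·
    · · · ·
    · · · ·
    · · · ·
    · · · ·
    · · · ·
    · · · ·

Result: [9,12,3]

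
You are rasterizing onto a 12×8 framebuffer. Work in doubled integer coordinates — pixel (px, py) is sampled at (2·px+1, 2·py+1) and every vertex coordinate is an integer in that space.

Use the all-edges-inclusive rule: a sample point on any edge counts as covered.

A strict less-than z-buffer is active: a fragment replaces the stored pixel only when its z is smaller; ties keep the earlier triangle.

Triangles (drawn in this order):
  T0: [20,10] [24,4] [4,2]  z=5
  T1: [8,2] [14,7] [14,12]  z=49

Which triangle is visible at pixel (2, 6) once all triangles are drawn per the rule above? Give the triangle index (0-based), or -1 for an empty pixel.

T0:
  2·area = 128  (B↔C swapped to make it positive)
  edge (20, 10)→(4, 2): d=(-16,-8) inclusive
  edge (4, 2)→(24, 4): d=(20,2) inclusive
  edge (24, 4)→(20, 10): d=(-4,6) inclusive
    (3,1)@(7, 3): e=[8,14,106] → #
    (4,1)@(9, 3): e=[24,10,94] → #
    (5,1)@(11, 3): e=[40,6,82] → #
    (6,1)@(13, 3): e=[56,2,70] → #
    (7,1)@(15, 3): e=[72,-2,58] → ·
    (3,2)@(7, 5): e=[-24,54,98] → ·
    (4,2)@(9, 5): e=[-8,50,86] → ·
    (5,2)@(11, 5): e=[8,46,74] → #
    (7,2)@(15, 5): e=[40,38,50] → #
    (8,2)@(17, 5): e=[56,34,38] → #
    (9,2)@(19, 5): e=[72,30,26] → #
    (10,2)@(21, 5): e=[88,26,14] → #
  covered (16 px):
    · · · · · · · · · · · ·
    · · · # # # # · · · · ·
    · · · · · # # # # # # #
    · · · · · · · # # # # ·
    · · · · · · · · · # · ·
    · · · · · · · · · · · ·
    · · · · · · · · · · · ·
    · · · · · · · · · · · ·
T1:
  2·area = 30
  edge (8, 2)→(14, 7): d=(6,5) inclusive
  edge (14, 7)→(14, 12): d=(0,5) inclusive
  edge (14, 12)→(8, 2): d=(-6,-10) inclusive
    (4,1)@(9, 3): e=[1,25,4] → #
    (5,1)@(11, 3): e=[-9,15,24] → ·
    (4,2)@(9, 5): e=[13,25,-8] → ·
    (5,2)@(11, 5): e=[3,15,12] → #
    (6,2)@(13, 5): e=[-7,5,32] → ·
    (5,3)@(11, 7): e=[15,15,0] → #  [on edge]
    (6,3)@(13, 7): e=[5,5,20] → #
    (7,3)@(15, 7): e=[-5,-5,40] → ·
    (5,4)@(11, 9): e=[27,15,-12] → ·
    (6,4)@(13, 9): e=[17,5,8] → #
    (7,4)@(15, 9): e=[7,-5,28] → ·
    (6,5)@(13, 11): e=[29,5,-4] → ·
  covered (5 px):
    · · · · · · · · · · · ·
    · · · · # · · · · · · ·
    · · · · · # · · · · · ·
    · · · · · # # · · · · ·
    · · · · · · # · · · · ·
    · · · · · · · · · · · ·
    · · · · · · · · · · · ·
    · · · · · · · · · · · ·

Z-buffer (winner per pixel, '.' = empty):
  . . . . . . . . . . . .
  . . . 0 0 0 0 . . . . .
  . . . . . 0 0 0 0 0 0 0
  . . . . . 1 1 0 0 0 0 .
  . . . . . . 1 . . 0 . .
  . . . . . . . . . . . .
  . . . . . . . . . . . .
  . . . . . . . . . . . .

Final: -1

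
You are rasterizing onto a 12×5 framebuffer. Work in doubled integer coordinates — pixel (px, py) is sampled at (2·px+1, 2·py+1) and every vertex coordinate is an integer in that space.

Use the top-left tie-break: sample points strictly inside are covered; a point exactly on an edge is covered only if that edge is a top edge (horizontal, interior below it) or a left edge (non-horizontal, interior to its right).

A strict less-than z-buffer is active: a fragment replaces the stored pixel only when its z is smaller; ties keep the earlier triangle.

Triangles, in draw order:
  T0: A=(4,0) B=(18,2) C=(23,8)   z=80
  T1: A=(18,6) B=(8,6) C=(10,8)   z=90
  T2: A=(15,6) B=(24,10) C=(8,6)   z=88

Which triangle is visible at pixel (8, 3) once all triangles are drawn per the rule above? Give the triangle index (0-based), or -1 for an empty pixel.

T0:
  2·area = 74
  edge (4, 0)→(18, 2): d=(14,2) right/bottom  bias=-1
  edge (18, 2)→(23, 8): d=(5,6) right/bottom  bias=-1
  edge (23, 8)→(4, 0): d=(-19,-8) top-left  bias=+0
    (3,0)@(7, 1): e=[8,61,5] → X
    (4,0)@(9, 1): e=[4,49,21] → X
    (5,0)@(11, 1): e=[0,37,37] → .  [on edge]
    (3,1)@(7, 3): e=[36,71,-33] → .
    (4,1)@(9, 3): e=[32,59,-17] → .
    (6,1)@(13, 3): e=[24,35,15] → X
    (7,1)@(15, 3): e=[20,23,31] → X
    (8,1)@(17, 3): e=[16,11,47] → X
    (9,1)@(19, 3): e=[12,-1,63] → .
    (6,2)@(13, 5): e=[52,45,-23] → .
    (7,2)@(15, 5): e=[48,33,-7] → .
    (8,2)@(17, 5): e=[44,21,9] → X
  covered (8 px):
    . . . X X . . . . . . .
    . . . . . . X X X . . .
    . . . . . . . . X X . .
    . . . . . . . . . . X .
    . . . . . . . . . . . .
T1:
  2·area = 20  (B↔C swapped to make it positive)
  edge (18, 6)→(10, 8): d=(-8,2) right/bottom  bias=-1
  edge (10, 8)→(8, 6): d=(-2,-2) top-left  bias=+0
  edge (8, 6)→(18, 6): d=(10,0) top-left  bias=+0
    (1,0)@(3, 1): e=[70,0,-50] → .  [on edge]
    (2,1)@(5, 3): e=[50,0,-30] → .  [on edge]
    (3,2)@(7, 5): e=[30,0,-10] → .  [on edge]
    (4,3)@(9, 7): e=[10,0,10] → X  [on edge]
    (5,3)@(11, 7): e=[6,4,10] → X
    (6,3)@(13, 7): e=[2,8,10] → X
    (7,3)@(15, 7): e=[-2,12,10] → .
    (4,4)@(9, 9): e=[-6,-4,30] → .
    (5,4)@(11, 9): e=[-10,0,30] → .  [on edge]
    (6,4)@(13, 9): e=[-14,4,30] → .
  covered (3 px):
    . . . . . . . . . . . .
    . . . . . . . . . . . .
    . . . . . . . . . . . .
    . . . . X X X . . . . .
    . . . . . . . . . . . .
T2:
  2·area = 28
  edge (15, 6)→(24, 10): d=(9,4) right/bottom  bias=-1
  edge (24, 10)→(8, 6): d=(-16,-4) top-left  bias=+0
  edge (8, 6)→(15, 6): d=(7,0) top-left  bias=+0
    (6,3)@(13, 7): e=[17,4,7] → X
    (7,3)@(15, 7): e=[9,12,7] → X
    (8,3)@(17, 7): e=[1,20,7] → X
    (9,3)@(19, 7): e=[-7,28,7] → .
    (6,4)@(13, 9): e=[35,-28,21] → .
    (7,4)@(15, 9): e=[27,-20,21] → .
    (8,4)@(17, 9): e=[19,-12,21] → .
    (10,4)@(21, 9): e=[3,4,21] → X
    (11,4)@(23, 9): e=[-5,12,21] → .
  covered (4 px):
    . . . . . . . . . . . .
    . . . . . . . . . . . .
    . . . . . . . . . . . .
    . . . . . . X X X . . .
    . . . . . . . . . . X .

Z-buffer (winner per pixel, '.' = empty):
  . . . 0 0 . . . . . . .
  . . . . . . 0 0 0 . . .
  . . . . . . . . 0 0 . .
  . . . . 1 1 2 2 2 . 0 .
  . . . . . . . . . . 2 .

Result: 2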